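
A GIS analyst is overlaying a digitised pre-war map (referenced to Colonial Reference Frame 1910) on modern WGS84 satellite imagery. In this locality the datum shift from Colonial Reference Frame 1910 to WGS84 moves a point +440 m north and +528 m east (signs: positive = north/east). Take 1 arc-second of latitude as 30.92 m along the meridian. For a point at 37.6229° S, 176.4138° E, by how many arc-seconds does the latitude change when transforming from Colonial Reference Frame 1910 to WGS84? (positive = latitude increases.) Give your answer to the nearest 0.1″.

1″ of latitude = 30.92 m, so Δφ = 440.0 / 30.92 = 14.230″.

Δφ = 14.2″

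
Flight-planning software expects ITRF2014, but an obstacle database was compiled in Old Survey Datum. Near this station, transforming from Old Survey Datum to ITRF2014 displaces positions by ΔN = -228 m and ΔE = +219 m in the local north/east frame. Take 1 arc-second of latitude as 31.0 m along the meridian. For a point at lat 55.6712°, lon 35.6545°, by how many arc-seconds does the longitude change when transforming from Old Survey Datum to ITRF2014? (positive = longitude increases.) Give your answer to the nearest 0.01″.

Δλ = 12.53″

At latitude 55.6712°, cos φ = 0.563941.
1″ of longitude at this latitude = 31.00 × cos φ = 17.4822 m, so Δλ = 219.0 / 17.4822 = 12.527″.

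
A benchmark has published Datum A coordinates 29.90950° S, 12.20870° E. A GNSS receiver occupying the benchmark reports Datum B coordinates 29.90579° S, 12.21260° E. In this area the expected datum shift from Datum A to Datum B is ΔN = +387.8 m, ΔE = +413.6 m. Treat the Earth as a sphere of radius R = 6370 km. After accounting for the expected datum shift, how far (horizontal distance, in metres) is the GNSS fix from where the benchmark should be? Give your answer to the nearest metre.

Observed coordinate differences: Δφ = +0.00371°, Δλ = +0.00390°.
Converting to metres (1° lat = 111177 m, cos φ = 0.866814): observed ΔN = 412.5 m, observed ΔE = 375.8 m.
Subtracting the expected shift leaves a residual of 412.5 − (387.8) = 24.7 m north and 375.8 − (413.6) = -37.8 m east.
Residual distance = √(24.7² + (-37.8)²) = 45.1 m.

45 m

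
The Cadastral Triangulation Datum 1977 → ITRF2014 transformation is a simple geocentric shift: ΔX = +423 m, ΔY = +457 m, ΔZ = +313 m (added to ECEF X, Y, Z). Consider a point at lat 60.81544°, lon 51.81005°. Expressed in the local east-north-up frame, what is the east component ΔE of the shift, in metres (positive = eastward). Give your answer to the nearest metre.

ΔE = -50 m

The local east axis at (φ, λ) is (−sin λ, cos λ, 0), so ΔE = −sin(51.81005°)·423 + cos(51.81005°)·457 = -49.91 m.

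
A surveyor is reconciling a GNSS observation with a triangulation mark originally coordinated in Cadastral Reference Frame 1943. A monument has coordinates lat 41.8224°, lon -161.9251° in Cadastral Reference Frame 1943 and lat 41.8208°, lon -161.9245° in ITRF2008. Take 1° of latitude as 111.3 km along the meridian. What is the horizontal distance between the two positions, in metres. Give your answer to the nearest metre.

185 m

Δφ = 41.8208° − 41.8224° = -0.0016°; Δλ = -161.9245° − -161.9251° = +0.0006°.
ΔN = Δφ × 111300 = -178.1 m; ΔE = Δλ × 111300 × cos(41.8224°) = +0.0006 × 111300 × 0.745215 = 49.8 m.
Distance = √(ΔE² + ΔN²) = √(49.8² + (-178.1)²) = 184.9 m.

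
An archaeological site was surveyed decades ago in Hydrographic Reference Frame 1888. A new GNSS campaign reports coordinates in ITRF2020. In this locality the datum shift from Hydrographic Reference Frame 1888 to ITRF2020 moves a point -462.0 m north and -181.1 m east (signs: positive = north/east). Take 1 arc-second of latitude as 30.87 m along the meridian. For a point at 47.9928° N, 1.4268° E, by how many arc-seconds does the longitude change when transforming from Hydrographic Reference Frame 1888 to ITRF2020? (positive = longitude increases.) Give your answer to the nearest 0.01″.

At latitude 47.9928°, cos φ = 0.669224.
1″ of longitude at this latitude = 30.87 × cos φ = 20.6589 m, so Δλ = -181.1 / 20.6589 = -8.766″.

Δλ = -8.77″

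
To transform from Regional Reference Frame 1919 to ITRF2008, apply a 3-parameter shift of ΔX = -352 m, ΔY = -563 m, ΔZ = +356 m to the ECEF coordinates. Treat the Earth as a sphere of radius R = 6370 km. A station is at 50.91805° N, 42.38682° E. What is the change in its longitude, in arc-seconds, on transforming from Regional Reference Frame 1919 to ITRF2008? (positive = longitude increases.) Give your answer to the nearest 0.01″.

Δλ = -9.17″

sin φ = 0.776245, cos φ = 0.630431, sin λ = 0.674132, cos λ = 0.738610.
East component: ΔE = −sin λ·ΔX + cos λ·ΔY = −(0.674132)(-352) + (0.738610)(-563) = -178.54 m.
1° of latitude spans πR/180 = 111177 m; at latitude φ, 1° of longitude spans that × cos φ = 70089.8 m, so Δλ = -178.54 / 70089.8 × 3600 = -9.170″.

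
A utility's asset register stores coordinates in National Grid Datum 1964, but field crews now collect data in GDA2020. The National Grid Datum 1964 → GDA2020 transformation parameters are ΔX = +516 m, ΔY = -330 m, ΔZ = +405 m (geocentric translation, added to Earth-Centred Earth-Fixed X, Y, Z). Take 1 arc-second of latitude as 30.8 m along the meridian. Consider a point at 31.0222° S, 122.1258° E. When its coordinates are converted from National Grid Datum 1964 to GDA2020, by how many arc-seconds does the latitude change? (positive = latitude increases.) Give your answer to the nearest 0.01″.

sin φ = -0.515370, cos φ = 0.856968, sin λ = 0.846883, cos λ = -0.531780.
North component: ΔN = −sin φ cos λ·ΔX − sin φ sin λ·ΔY + cos φ·ΔZ = −(-0.515370)(-0.531780)(516) − (-0.515370)(0.846883)(-330) + (0.856968)(405) = 61.62 m.
1° of latitude spans 3600 × 30.80 = 110880 m, so Δφ = 61.62 / 110880 × 3600 = 2.001″.

Δφ = 2.00″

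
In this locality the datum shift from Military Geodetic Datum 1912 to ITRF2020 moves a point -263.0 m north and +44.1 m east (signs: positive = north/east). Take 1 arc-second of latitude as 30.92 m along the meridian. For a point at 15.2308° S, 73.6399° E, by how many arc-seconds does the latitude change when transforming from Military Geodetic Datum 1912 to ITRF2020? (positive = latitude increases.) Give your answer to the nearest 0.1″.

Δφ = -8.5″

1″ of latitude = 30.92 m, so Δφ = -263.0 / 30.92 = -8.506″.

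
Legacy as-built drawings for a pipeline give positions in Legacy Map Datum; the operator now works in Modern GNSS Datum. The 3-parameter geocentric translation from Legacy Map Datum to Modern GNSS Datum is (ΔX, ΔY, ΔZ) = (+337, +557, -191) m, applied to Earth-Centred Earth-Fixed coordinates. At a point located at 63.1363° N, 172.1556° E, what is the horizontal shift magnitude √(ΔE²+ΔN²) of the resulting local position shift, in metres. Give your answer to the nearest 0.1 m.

614.8 m

At φ = 63.1363°, λ = 172.1556°: sin φ = 0.892084, cos φ = 0.451870, sin λ = 0.136483, cos λ = -0.990642.
ΔE = −sin λ·ΔX + cos λ·ΔY = −(0.136483)·(337) + (-0.990642)·(557) = -597.78 m.
ΔN = −sin φ cos λ·ΔX − sin φ sin λ·ΔY + cos φ·ΔZ = −(0.892084)(-0.990642)(337) − (0.892084)(0.136483)(557) + (0.451870)(-191) = 143.69 m.
Horizontal magnitude = √(ΔE² + ΔN²) = √((-597.78)² + 143.69²) = 614.81 m.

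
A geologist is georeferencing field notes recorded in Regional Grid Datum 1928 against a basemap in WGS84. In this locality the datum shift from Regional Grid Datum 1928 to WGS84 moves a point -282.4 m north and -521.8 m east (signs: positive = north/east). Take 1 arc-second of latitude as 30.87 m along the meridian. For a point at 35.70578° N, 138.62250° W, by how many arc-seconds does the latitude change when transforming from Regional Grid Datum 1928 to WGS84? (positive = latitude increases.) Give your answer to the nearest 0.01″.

1″ of latitude = 30.87 m, so Δφ = -282.4 / 30.87 = -9.148″.

Δφ = -9.15″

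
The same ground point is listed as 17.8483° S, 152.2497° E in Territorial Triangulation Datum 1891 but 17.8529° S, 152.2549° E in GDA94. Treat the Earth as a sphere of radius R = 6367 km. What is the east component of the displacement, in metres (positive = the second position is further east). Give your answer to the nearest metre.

Δφ = -17.8529° − -17.8483° = -0.0046°; Δλ = 152.2549° − 152.2497° = +0.0052°.
1° along a meridian = πR/180 = 111125 m.
ΔN = Δφ × 111125 = -511.2 m; ΔE = Δλ × 111125 × cos(-17.8483°) = +0.0052 × 111125 × 0.951871 = 550.0 m.

ΔE = 550 m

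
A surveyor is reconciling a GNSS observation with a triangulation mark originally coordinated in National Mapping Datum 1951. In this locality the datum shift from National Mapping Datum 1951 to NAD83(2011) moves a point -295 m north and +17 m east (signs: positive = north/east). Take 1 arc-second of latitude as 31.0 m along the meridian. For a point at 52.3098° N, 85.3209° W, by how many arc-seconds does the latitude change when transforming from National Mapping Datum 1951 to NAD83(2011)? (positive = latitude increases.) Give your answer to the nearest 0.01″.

1″ of latitude = 31.00 m, so Δφ = -295.0 / 31.00 = -9.516″.

Δφ = -9.52″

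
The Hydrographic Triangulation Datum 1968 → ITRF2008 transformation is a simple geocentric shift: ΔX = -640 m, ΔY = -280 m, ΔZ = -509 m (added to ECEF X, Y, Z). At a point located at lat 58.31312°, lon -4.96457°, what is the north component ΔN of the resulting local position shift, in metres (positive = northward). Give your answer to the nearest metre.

ΔN = 255 m

The local north axis is (−sin φ cos λ, −sin φ sin λ, cos φ), giving ΔN = 542.553 − 20.619 − 267.366 = 254.57 m.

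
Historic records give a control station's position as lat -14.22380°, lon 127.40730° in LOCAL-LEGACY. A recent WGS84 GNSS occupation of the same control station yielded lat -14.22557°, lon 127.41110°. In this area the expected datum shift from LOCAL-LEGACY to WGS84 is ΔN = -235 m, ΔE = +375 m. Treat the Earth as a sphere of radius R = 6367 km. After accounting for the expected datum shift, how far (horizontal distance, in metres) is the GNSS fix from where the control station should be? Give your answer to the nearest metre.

Observed coordinate differences: Δφ = -0.00177°, Δλ = +0.00380°.
Converting to metres (1° lat = 111125 m, cos φ = 0.969343): observed ΔN = -196.7 m, observed ΔE = 409.3 m.
Subtracting the expected shift leaves a residual of -196.7 − (-235) = 38.3 m north and 409.3 − (375) = 34.3 m east.
Residual distance = √(38.3² + 34.3²) = 51.4 m.

51 m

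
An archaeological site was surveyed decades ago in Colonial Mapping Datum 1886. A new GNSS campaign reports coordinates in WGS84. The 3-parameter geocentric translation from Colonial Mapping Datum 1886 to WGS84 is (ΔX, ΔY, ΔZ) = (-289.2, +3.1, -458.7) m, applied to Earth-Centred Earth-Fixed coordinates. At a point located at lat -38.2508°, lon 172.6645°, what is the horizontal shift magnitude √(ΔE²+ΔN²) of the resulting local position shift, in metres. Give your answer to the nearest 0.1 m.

The local east axis at (φ, λ) is (−sin λ, cos λ, 0), so ΔE = −sin(172.6645°)·(-289.2) + cos(172.6645°)·3.1 = 33.85 m.
The local north axis is (−sin φ cos λ, −sin φ sin λ, cos φ), giving ΔN = 177.580 + 0.245 − 360.221 = -182.40 m.
Horizontal magnitude = √(ΔE² + ΔN²) = √(33.85² + (-182.40)²) = 185.51 m.

185.5 m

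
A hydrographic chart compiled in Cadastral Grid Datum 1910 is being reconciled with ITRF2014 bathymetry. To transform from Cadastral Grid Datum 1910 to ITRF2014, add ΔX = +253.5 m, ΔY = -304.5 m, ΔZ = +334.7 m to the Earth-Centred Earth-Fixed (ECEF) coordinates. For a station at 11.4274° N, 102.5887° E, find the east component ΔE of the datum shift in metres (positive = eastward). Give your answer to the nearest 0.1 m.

At φ = 11.4274°, λ = 102.5887°: sin φ = 0.198126, cos φ = 0.980177, sin λ = 0.975960, cos λ = -0.217951.
ΔE = −sin λ·ΔX + cos λ·ΔY = −(0.975960)·(253.5) + (-0.217951)·(-304.5) = -181.04 m.

ΔE = -181.0 m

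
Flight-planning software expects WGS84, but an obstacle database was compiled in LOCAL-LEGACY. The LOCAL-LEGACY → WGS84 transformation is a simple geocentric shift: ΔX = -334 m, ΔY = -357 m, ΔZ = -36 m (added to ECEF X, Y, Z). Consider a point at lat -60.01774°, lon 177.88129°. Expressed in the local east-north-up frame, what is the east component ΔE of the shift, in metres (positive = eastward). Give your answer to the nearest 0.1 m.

At φ = -60.01774°, λ = 177.88129°: sin φ = -0.866180, cos φ = 0.499732, sin λ = 0.036970, cos λ = -0.999316.
ΔE = −sin λ·ΔX + cos λ·ΔY = −(0.036970)·(-334) + (-0.999316)·(-357) = 369.10 m.

ΔE = 369.1 m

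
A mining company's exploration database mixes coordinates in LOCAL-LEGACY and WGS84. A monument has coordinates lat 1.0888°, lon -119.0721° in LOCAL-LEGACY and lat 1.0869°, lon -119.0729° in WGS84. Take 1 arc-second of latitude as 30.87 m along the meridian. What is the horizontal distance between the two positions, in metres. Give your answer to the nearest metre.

229 m

Δφ = 1.0869° − 1.0888° = -0.0019°; Δλ = -119.0729° − -119.0721° = -0.0008°.
1° of latitude = 3600 × 30.87 = 111132 m.
ΔN = Δφ × 111132 = -211.2 m; ΔE = Δλ × 111132 × cos(1.0888°) = -0.0008 × 111132 × 0.999819 = -88.9 m.
Distance = √(ΔE² + ΔN²) = √((-88.9)² + (-211.2)²) = 229.1 m.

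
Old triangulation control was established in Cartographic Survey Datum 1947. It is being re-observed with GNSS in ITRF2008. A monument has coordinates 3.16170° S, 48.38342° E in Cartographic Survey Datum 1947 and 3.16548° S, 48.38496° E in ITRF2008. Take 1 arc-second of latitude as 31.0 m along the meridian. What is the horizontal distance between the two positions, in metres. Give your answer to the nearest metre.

Δφ = -3.16548° − -3.16170° = -0.00378°; Δλ = 48.38496° − 48.38342° = +0.00154°.
1° of latitude = 3600 × 31.00 = 111600 m.
ΔN = Δφ × 111600 = -421.8 m; ΔE = Δλ × 111600 × cos(-3.16170°) = +0.00154 × 111600 × 0.998478 = 171.6 m.
Distance = √(ΔE² + ΔN²) = √(171.6² + (-421.8)²) = 455.4 m.

455 m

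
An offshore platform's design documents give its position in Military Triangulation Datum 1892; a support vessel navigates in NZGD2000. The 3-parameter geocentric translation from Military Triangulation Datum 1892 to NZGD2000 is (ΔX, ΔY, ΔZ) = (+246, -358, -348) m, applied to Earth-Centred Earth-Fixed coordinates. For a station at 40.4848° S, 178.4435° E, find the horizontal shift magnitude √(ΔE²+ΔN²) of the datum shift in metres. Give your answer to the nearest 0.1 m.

555.7 m

At φ = -40.4848°, λ = 178.4435°: sin φ = -0.649246, cos φ = 0.760578, sin λ = 0.027163, cos λ = -0.999631.
ΔE = −sin λ·ΔX + cos λ·ΔY = −(0.027163)·(246) + (-0.999631)·(-358) = 351.19 m.
ΔN = −sin φ cos λ·ΔX − sin φ sin λ·ΔY + cos φ·ΔZ = −(-0.649246)(-0.999631)(246) − (-0.649246)(0.027163)(-358) + (0.760578)(-348) = -430.65 m.
Horizontal magnitude = √(ΔE² + ΔN²) = √(351.19² + (-430.65)²) = 555.69 m.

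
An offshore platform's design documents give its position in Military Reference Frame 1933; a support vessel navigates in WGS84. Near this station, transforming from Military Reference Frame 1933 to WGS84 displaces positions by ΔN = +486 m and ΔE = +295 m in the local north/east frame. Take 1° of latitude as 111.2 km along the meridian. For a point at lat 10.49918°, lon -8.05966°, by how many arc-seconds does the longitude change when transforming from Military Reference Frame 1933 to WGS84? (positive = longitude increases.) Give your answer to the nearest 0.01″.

At latitude 10.49918°, cos φ = 0.983258.
1° of longitude at this latitude = 111.2 × cos φ = 109.34 km, so Δλ = 295.0 / 109338.2 = 0.0026980° = 9.713″.

Δλ = 9.71″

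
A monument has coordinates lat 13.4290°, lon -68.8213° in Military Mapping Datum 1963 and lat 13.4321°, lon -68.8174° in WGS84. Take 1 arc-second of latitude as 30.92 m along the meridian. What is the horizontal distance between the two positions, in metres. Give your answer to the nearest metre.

545 m

Δφ = 13.4321° − 13.4290° = +0.0031°; Δλ = -68.8174° − -68.8213° = +0.0039°.
1° of latitude = 3600 × 30.92 = 111312 m.
ΔN = Δφ × 111312 = 345.1 m; ΔE = Δλ × 111312 × cos(13.4290°) = +0.0039 × 111312 × 0.972658 = 422.2 m.
Distance = √(ΔE² + ΔN²) = √(422.2² + 345.1²) = 545.3 m.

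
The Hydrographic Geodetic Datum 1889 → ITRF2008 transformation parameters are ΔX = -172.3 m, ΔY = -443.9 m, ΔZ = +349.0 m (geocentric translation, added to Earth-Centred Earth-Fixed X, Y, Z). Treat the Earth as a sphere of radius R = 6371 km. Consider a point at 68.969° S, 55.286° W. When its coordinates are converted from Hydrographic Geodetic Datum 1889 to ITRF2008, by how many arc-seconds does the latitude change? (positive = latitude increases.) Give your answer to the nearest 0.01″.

sin φ = -0.933386, cos φ = 0.358873, sin λ = -0.822005, cos λ = 0.569480.
North component: ΔN = −sin φ cos λ·ΔX − sin φ sin λ·ΔY + cos φ·ΔZ = −(-0.933386)(0.569480)(-172.3) − (-0.933386)(-0.822005)(-443.9) + (0.358873)(349.0) = 374.24 m.
1° of latitude spans πR/180 = 111195 m, so Δφ = 374.24 / 111195 × 3600 = 12.116″.

Δφ = 12.12″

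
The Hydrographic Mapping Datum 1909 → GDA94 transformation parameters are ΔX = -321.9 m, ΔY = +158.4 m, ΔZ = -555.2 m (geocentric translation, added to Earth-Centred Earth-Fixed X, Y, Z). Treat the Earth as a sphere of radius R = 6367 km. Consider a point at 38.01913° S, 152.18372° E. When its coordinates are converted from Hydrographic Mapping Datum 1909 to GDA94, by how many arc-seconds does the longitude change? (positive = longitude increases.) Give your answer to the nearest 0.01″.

sin φ = -0.615925, cos φ = 0.787805, sin λ = 0.466638, cos λ = -0.884448.
East component: ΔE = −sin λ·ΔX + cos λ·ΔY = −(0.466638)(-321.9) + (-0.884448)(158.4) = 10.11 m.
1° of latitude spans πR/180 = 111125 m; at latitude φ, 1° of longitude spans that × cos φ = 87544.9 m, so Δλ = 10.11 / 87544.9 × 3600 = 0.416″.

Δλ = 0.42″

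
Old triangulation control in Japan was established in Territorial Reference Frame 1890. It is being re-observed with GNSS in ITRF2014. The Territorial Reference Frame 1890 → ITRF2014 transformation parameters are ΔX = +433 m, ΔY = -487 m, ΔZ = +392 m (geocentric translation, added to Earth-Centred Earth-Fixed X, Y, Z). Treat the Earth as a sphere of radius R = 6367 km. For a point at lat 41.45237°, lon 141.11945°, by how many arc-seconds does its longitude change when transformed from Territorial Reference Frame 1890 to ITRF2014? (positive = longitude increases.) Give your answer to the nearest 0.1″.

Δλ = 4.6″

sin φ = 0.661997, cos φ = 0.749506, sin λ = 0.627699, cos λ = -0.778456.
East component: ΔE = −sin λ·ΔX + cos λ·ΔY = −(0.627699)(433) + (-0.778456)(-487) = 107.31 m.
1° of latitude spans πR/180 = 111125 m; at latitude φ, 1° of longitude spans that × cos φ = 83289.0 m, so Δλ = 107.31 / 83289.0 × 3600 = 4.638″.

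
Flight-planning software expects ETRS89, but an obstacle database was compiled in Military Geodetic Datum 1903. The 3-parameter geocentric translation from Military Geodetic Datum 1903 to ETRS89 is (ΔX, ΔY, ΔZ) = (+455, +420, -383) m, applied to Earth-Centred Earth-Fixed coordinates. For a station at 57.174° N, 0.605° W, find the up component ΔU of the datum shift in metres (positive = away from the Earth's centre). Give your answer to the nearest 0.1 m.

At φ = 57.174°, λ = -0.605°: sin φ = 0.840321, cos φ = 0.542090, sin λ = -0.010559, cos λ = 0.999944.
ΔU = cos φ cos λ·ΔX + cos φ sin λ·ΔY + sin φ·ΔZ = (0.542090)(0.999944)(455) + (0.542090)(-0.010559)(420) + (0.840321)(-383) = -77.61 m.

ΔU = -77.6 m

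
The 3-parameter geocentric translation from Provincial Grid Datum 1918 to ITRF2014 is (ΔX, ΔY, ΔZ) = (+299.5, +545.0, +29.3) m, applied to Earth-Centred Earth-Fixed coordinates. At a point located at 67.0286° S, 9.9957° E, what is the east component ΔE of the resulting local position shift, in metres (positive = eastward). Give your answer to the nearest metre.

ΔE = 485 m

At φ = -67.0286°, λ = 9.9957°: sin φ = -0.920700, cos φ = 0.390272, sin λ = 0.173574, cos λ = 0.984821.
ΔE = −sin λ·ΔX + cos λ·ΔY = −(0.173574)·(299.5) + (0.984821)·(545.0) = 484.74 m.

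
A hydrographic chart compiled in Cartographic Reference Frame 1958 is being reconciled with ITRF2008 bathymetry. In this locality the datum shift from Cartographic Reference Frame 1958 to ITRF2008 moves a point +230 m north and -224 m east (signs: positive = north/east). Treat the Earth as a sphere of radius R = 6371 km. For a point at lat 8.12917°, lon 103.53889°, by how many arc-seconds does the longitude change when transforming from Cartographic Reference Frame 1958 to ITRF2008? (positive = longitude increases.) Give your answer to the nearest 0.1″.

Δλ = -7.3″

At latitude 8.12917°, cos φ = 0.989952.
One radian of longitude at latitude φ spans R cos φ, so Δλ = ΔE / (R cos φ) = -224.0 / (6371000 × 0.989952) = -3.5516e-05 rad = -7.326″.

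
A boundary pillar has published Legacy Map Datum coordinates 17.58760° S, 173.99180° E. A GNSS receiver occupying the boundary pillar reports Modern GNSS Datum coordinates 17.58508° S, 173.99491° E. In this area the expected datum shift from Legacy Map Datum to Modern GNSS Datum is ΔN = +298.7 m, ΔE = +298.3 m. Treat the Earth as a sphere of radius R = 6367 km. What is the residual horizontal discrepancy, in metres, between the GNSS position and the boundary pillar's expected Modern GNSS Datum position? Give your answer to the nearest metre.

36 m

Observed coordinate differences: Δφ = +0.00252°, Δλ = +0.00311°.
Converting to metres (1° lat = 111125 m, cos φ = 0.953256): observed ΔN = 280.0 m, observed ΔE = 329.4 m.
Subtracting the expected shift leaves a residual of 280.0 − (298.7) = -18.7 m north and 329.4 − (298.3) = 31.1 m east.
Residual distance = √((-18.7)² + 31.1²) = 36.3 m.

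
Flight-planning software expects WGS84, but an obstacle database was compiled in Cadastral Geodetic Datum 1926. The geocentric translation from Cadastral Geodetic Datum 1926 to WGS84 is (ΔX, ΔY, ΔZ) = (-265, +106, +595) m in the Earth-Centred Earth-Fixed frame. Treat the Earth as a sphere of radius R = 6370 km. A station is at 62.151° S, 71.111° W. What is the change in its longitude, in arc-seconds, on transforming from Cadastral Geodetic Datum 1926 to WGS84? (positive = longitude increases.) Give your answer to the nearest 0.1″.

Δλ = -15.0″

sin φ = -0.884182, cos φ = 0.467143, sin λ = -0.946148, cos λ = 0.323736.
East component: ΔE = −sin λ·ΔX + cos λ·ΔY = −(-0.946148)(-265) + (0.323736)(106) = -216.41 m.
1° of latitude spans πR/180 = 111177 m; at latitude φ, 1° of longitude spans that × cos φ = 51935.8 m, so Δλ = -216.41 / 51935.8 × 3600 = -15.001″.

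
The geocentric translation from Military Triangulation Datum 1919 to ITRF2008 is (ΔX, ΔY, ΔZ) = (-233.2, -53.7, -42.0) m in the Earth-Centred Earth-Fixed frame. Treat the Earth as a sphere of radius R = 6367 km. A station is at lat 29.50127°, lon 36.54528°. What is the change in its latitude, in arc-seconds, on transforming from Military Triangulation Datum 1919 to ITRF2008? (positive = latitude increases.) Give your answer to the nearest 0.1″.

Δφ = 2.3″

sin φ = 0.492443, cos φ = 0.870345, sin λ = 0.595458, cos λ = 0.803387.
North component: ΔN = −sin φ cos λ·ΔX − sin φ sin λ·ΔY + cos φ·ΔZ = −(0.492443)(0.803387)(-233.2) − (0.492443)(0.595458)(-53.7) + (0.870345)(-42.0) = 71.45 m.
1° of latitude spans πR/180 = 111125 m, so Δφ = 71.45 / 111125 × 3600 = 2.315″.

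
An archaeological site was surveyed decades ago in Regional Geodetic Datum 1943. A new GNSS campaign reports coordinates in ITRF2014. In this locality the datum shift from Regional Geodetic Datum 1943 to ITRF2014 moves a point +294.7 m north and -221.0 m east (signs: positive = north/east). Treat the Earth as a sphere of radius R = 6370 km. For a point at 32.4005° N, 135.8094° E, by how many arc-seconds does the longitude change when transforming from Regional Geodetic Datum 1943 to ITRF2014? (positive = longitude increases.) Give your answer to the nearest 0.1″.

At latitude 32.4005°, cos φ = 0.844323.
One radian of longitude at latitude φ spans R cos φ, so Δλ = ΔE / (R cos φ) = -221.0 / (6370000 × 0.844323) = -4.1091e-05 rad = -8.476″.

Δλ = -8.5″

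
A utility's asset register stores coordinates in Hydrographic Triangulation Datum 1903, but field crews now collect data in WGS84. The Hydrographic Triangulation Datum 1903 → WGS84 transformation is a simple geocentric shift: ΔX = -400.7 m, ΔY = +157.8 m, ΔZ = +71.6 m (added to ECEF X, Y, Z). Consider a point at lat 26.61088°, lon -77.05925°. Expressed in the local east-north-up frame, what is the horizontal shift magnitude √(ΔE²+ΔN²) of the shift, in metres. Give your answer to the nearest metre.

395 m

The local east axis at (φ, λ) is (−sin λ, cos λ, 0), so ΔE = −sin(-77.05925°)·(-400.7) + cos(-77.05925°)·157.8 = -355.18 m.
The local north axis is (−sin φ cos λ, −sin φ sin λ, cos φ), giving ΔN = 40.194 + 68.888 + 64.015 = 173.10 m.
Horizontal magnitude = √(ΔE² + ΔN²) = √((-355.18)² + 173.10²) = 395.12 m.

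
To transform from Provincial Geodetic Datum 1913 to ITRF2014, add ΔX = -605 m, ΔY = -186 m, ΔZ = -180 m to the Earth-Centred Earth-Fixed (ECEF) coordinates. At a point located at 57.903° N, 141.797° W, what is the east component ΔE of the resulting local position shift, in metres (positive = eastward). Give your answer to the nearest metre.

ΔE = -228 m

At φ = 57.903°, λ = -141.797°: sin φ = 0.847150, cos φ = 0.531354, sin λ = -0.618450, cos λ = -0.785825.
ΔE = −sin λ·ΔX + cos λ·ΔY = −(-0.618450)·(-605) + (-0.785825)·(-186) = -228.00 m.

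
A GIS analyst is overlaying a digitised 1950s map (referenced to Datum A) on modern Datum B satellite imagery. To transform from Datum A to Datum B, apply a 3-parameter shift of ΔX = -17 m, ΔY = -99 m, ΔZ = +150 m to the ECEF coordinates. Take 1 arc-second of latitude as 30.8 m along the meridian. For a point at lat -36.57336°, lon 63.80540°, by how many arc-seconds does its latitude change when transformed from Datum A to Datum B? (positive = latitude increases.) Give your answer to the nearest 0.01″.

Δφ = 2.05″

sin φ = -0.595852, cos φ = 0.803095, sin λ = 0.897300, cos λ = 0.441421.
North component: ΔN = −sin φ cos λ·ΔX − sin φ sin λ·ΔY + cos φ·ΔZ = −(-0.595852)(0.441421)(-17) − (-0.595852)(0.897300)(-99) + (0.803095)(150) = 63.06 m.
1° of latitude spans 3600 × 30.80 = 110880 m, so Δφ = 63.06 / 110880 × 3600 = 2.047″.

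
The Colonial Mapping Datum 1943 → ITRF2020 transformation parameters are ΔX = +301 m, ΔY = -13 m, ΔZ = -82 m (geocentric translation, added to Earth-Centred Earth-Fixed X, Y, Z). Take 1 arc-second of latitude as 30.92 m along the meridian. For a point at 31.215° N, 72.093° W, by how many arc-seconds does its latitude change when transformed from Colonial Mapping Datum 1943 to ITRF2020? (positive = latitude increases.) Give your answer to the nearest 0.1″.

sin φ = 0.518251, cos φ = 0.855229, sin λ = -0.951557, cos λ = 0.307473.
North component: ΔN = −sin φ cos λ·ΔX − sin φ sin λ·ΔY + cos φ·ΔZ = −(0.518251)(0.307473)(301) − (0.518251)(-0.951557)(-13) + (0.855229)(-82) = -124.50 m.
1° of latitude spans 3600 × 30.92 = 111312 m, so Δφ = -124.50 / 111312 × 3600 = -4.027″.

Δφ = -4.0″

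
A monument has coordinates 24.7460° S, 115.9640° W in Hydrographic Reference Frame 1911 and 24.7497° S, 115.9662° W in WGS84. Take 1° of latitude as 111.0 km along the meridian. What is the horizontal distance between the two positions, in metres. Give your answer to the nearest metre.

Δφ = -24.7497° − -24.7460° = -0.0037°; Δλ = -115.9662° − -115.9640° = -0.0022°.
ΔN = Δφ × 111000 = -410.7 m; ΔE = Δλ × 111000 × cos(-24.7460°) = -0.0022 × 111000 × 0.908172 = -221.8 m.
Distance = √(ΔE² + ΔN²) = √((-221.8)² + (-410.7)²) = 466.8 m.

467 m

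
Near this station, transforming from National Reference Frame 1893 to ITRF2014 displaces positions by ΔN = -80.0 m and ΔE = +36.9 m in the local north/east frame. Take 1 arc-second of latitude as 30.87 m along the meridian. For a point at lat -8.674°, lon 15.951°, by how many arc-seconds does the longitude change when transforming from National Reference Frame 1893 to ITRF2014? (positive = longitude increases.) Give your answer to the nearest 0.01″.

Δλ = 1.21″

At latitude -8.674°, cos φ = 0.988562.
1″ of longitude at this latitude = 30.87 × cos φ = 30.5169 m, so Δλ = 36.9 / 30.5169 = 1.209″.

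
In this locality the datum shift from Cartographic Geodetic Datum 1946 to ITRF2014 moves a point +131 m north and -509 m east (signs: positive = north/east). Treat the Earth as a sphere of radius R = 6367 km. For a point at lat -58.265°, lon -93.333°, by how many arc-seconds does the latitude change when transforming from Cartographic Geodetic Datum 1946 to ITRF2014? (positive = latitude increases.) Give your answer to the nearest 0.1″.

Δφ = 4.2″

On a sphere of radius R, 1 rad of latitude = R, so Δφ = ΔN / R = 131.0 / 6367000 = 2.0575e-05 rad = 4.244″.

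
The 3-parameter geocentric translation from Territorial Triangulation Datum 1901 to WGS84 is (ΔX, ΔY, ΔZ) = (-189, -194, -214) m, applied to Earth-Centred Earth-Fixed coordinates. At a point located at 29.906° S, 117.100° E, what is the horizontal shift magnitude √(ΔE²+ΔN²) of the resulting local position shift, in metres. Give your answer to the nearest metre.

The local east axis at (φ, λ) is (−sin λ, cos λ, 0), so ΔE = −sin(117.100°)·(-189) + cos(117.100°)·(-194) = 256.63 m.
The local north axis is (−sin φ cos λ, −sin φ sin λ, cos φ), giving ΔN = 42.927 − 86.105 − 185.505 = -228.68 m.
Horizontal magnitude = √(ΔE² + ΔN²) = √(256.63² + (-228.68)²) = 343.73 m.

344 m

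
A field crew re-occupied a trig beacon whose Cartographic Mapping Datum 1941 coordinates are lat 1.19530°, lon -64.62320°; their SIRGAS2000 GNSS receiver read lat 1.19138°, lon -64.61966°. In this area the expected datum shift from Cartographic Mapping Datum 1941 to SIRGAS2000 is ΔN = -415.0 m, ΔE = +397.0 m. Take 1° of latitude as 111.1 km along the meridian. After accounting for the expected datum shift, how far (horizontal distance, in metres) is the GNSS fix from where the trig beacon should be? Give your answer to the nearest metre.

21 m

Observed coordinate differences: Δφ = -0.00392°, Δλ = +0.00354°.
Converting to metres (1° lat = 111100 m, cos φ = 0.999782): observed ΔN = -435.5 m, observed ΔE = 393.2 m.
Subtracting the expected shift leaves a residual of -435.5 − (-415.0) = -20.5 m north and 393.2 − (397.0) = -3.8 m east.
Residual distance = √((-20.5)² + (-3.8)²) = 20.9 m.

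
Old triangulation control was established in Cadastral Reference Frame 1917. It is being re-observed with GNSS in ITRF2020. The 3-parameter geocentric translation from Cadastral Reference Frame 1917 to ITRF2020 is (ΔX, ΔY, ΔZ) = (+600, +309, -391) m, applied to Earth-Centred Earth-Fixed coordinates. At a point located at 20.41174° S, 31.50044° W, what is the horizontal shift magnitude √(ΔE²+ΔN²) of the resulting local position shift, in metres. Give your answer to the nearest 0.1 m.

The local east axis at (φ, λ) is (−sin λ, cos λ, 0), so ΔE = −sin(-31.50044°)·600 + cos(-31.50044°)·309 = 576.97 m.
The local north axis is (−sin φ cos λ, −sin φ sin λ, cos φ), giving ΔN = 178.421 − 56.309 − 366.449 = -244.34 m.
Horizontal magnitude = √(ΔE² + ΔN²) = √(576.97² + (-244.34)²) = 626.57 m.

626.6 m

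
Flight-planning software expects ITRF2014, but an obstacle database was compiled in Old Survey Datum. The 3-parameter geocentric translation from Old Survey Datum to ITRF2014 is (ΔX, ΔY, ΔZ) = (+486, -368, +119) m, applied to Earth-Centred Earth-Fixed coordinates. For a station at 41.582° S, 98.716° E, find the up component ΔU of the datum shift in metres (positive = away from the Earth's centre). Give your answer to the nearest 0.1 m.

ΔU = -406.2 m

The local up (radial) axis is (cos φ cos λ, cos φ sin λ, sin φ), giving ΔU = -55.088 − 272.088 − 78.979 = -406.16 m.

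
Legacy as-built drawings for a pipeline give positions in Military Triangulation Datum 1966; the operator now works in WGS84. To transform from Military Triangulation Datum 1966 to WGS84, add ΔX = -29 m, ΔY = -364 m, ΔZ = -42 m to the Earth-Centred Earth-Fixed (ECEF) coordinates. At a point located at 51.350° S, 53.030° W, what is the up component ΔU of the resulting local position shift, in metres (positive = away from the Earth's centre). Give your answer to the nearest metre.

The local up (radial) axis is (cos φ cos λ, cos φ sin λ, sin φ), giving ΔU = -10.893 + 181.634 + 32.801 = 203.54 m.

ΔU = 204 m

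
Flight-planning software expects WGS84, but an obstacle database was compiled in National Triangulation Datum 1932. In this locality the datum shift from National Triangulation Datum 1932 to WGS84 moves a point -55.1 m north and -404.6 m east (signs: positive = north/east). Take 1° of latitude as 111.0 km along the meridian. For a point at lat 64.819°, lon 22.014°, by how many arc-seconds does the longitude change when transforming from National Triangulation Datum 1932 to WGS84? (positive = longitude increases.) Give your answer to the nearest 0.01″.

Δλ = -30.84″

At latitude 64.819°, cos φ = 0.425479.
1° of longitude at this latitude = 111.0 × cos φ = 47.23 km, so Δλ = -404.6 / 47228.2 = -0.0085669° = -30.841″.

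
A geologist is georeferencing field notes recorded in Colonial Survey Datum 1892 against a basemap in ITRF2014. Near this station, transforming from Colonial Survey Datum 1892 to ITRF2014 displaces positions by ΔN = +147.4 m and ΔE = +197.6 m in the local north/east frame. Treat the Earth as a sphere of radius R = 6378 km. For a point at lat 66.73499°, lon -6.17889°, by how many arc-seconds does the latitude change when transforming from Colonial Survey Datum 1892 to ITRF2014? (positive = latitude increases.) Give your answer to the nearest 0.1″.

On a sphere of radius R, 1 rad of latitude = R, so Δφ = ΔN / R = 147.4 / 6378000 = 2.3111e-05 rad = 4.767″.

Δφ = 4.8″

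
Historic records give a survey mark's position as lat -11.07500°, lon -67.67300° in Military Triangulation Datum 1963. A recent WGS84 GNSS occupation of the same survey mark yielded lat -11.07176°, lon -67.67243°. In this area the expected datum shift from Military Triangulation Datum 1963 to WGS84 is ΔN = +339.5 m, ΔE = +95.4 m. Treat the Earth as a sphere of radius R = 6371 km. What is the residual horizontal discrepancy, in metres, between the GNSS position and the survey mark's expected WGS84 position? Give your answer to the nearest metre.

Observed coordinate differences: Δφ = +0.00324°, Δλ = +0.00057°.
Converting to metres (1° lat = 111195 m, cos φ = 0.981377): observed ΔN = 360.3 m, observed ΔE = 62.2 m.
Subtracting the expected shift leaves a residual of 360.3 − (339.5) = 20.8 m north and 62.2 − (95.4) = -33.2 m east.
Residual distance = √(20.8² + (-33.2)²) = 39.2 m.

39 m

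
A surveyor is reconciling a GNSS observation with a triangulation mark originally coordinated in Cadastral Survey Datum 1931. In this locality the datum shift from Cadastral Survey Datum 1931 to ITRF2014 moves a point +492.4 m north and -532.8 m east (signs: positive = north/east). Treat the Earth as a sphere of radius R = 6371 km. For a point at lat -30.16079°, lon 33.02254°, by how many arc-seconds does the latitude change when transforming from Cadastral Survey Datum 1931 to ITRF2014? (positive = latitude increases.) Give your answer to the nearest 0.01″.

On a sphere of radius R, 1 rad of latitude = R, so Δφ = ΔN / R = 492.4 / 6371000 = 7.7288e-05 rad = 15.942″.

Δφ = 15.94″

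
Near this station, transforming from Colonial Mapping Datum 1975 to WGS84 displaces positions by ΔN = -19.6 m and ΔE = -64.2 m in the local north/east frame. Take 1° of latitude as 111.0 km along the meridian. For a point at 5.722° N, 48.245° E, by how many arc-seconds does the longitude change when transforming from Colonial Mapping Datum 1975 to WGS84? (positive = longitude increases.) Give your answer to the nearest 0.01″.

Δλ = -2.09″

At latitude 5.722°, cos φ = 0.995017.
1° of longitude at this latitude = 111.0 × cos φ = 110.45 km, so Δλ = -64.2 / 110446.9 = -0.0005813° = -2.093″.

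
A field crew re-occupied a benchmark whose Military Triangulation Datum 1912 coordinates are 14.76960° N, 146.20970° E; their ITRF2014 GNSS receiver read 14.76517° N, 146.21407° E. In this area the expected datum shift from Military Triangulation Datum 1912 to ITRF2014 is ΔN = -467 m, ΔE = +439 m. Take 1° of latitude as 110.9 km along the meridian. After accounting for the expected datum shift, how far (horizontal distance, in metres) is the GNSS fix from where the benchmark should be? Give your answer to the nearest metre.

38 m

Observed coordinate differences: Δφ = -0.00443°, Δλ = +0.00437°.
Converting to metres (1° lat = 110900 m, cos φ = 0.966959): observed ΔN = -491.3 m, observed ΔE = 468.6 m.
Subtracting the expected shift leaves a residual of -491.3 − (-467) = -24.3 m north and 468.6 − (439) = 29.6 m east.
Residual distance = √((-24.3)² + 29.6²) = 38.3 m.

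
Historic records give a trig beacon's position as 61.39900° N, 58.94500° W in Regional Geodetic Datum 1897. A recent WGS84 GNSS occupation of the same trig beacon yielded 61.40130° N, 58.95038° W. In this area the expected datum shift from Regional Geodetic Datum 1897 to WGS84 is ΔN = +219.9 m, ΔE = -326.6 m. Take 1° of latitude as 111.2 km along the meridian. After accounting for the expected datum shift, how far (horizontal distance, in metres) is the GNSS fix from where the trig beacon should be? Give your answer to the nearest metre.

Observed coordinate differences: Δφ = +0.00230°, Δλ = -0.00538°.
Converting to metres (1° lat = 111200 m, cos φ = 0.478707): observed ΔN = 255.8 m, observed ΔE = -286.4 m.
Subtracting the expected shift leaves a residual of 255.8 − (219.9) = 35.9 m north and -286.4 − (-326.6) = 40.2 m east.
Residual distance = √(35.9² + 40.2²) = 53.9 m.

54 m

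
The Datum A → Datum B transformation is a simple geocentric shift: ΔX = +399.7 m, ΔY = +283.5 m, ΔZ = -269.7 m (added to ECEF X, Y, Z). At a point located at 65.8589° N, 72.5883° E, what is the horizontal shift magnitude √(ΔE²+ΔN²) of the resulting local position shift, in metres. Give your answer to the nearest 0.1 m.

At φ = 65.8589°, λ = 72.5883°: sin φ = 0.912541, cos φ = 0.408985, sin λ = 0.954179, cos λ = 0.299236.
ΔE = −sin λ·ΔX + cos λ·ΔY = −(0.954179)·(399.7) + (0.299236)·(283.5) = -296.55 m.
ΔN = −sin φ cos λ·ΔX − sin φ sin λ·ΔY + cos φ·ΔZ = −(0.912541)(0.299236)(399.7) − (0.912541)(0.954179)(283.5) + (0.408985)(-269.7) = -466.30 m.
Horizontal magnitude = √(ΔE² + ΔN²) = √((-296.55)² + (-466.30)²) = 552.61 m.

552.6 m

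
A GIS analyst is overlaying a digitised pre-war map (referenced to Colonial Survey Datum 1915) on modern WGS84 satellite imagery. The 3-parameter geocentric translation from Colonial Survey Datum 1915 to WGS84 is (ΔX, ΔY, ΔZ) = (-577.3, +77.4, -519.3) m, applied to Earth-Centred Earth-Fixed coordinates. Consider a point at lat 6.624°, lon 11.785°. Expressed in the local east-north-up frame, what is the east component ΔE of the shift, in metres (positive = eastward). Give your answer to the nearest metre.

At φ = 6.624°, λ = 11.785°: sin φ = 0.115353, cos φ = 0.993325, sin λ = 0.204240, cos λ = 0.978921.
ΔE = −sin λ·ΔX + cos λ·ΔY = −(0.204240)·(-577.3) + (0.978921)·(77.4) = 193.68 m.

ΔE = 194 m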